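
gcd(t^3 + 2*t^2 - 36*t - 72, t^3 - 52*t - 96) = t^2 + 8*t + 12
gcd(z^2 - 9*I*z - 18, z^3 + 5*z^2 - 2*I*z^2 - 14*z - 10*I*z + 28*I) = 1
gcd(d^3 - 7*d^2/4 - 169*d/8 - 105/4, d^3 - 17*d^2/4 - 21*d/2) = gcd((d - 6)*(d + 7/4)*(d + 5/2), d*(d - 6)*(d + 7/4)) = d^2 - 17*d/4 - 21/2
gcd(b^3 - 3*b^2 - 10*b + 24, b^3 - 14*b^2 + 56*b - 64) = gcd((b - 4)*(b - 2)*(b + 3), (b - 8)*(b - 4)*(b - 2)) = b^2 - 6*b + 8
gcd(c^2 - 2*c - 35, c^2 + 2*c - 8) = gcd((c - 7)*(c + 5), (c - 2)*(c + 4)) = 1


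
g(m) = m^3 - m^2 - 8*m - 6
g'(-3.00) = 25.00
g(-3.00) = -18.00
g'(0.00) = -8.00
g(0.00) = -6.00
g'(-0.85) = -4.13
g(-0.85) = -0.54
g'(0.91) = -7.34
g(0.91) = -13.35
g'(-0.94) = -3.47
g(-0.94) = -0.19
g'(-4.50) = 61.75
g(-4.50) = -81.38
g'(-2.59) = 17.30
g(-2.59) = -9.36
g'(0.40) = -8.32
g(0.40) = -9.30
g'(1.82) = -1.70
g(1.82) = -17.84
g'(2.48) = 5.49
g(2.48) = -16.74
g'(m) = 3*m^2 - 2*m - 8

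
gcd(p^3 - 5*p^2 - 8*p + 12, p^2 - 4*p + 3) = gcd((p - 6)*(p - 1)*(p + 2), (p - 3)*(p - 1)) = p - 1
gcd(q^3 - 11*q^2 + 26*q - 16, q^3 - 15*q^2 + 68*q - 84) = q - 2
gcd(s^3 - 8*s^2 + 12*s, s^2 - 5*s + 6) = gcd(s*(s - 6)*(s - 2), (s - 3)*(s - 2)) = s - 2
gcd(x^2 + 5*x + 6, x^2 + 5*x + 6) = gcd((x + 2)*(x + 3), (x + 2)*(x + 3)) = x^2 + 5*x + 6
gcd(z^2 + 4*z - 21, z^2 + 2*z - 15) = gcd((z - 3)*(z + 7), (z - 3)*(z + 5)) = z - 3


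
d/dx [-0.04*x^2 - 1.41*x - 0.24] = -0.08*x - 1.41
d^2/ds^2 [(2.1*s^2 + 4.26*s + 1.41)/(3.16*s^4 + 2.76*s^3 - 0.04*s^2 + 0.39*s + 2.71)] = (125.81856*s^8 + 620.356032*s^7 + 908.582976*s^6 + 529.342272*s^5 - 353.808288*s^4 - 954.150624*s^3 - 516.767544*s^2 - 60.638688*s + 22.575042)/(31.554496*s^12 + 82.680768*s^11 + 71.016576*s^10 + 30.614544*s^9 + 100.692528*s^8 + 150.44328*s^7 + 61.059332*s^6 + 19.50498*s^5 + 87.119088*s^4 + 60.614811*s^3 + 0.355281*s^2 + 8.592597*s + 19.902511)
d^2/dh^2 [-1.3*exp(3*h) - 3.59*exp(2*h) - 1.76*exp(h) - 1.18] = (-11.7*exp(2*h) - 14.36*exp(h) - 1.76)*exp(h)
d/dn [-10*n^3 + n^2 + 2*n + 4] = -30*n^2 + 2*n + 2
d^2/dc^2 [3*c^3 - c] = 18*c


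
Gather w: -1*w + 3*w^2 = 3*w^2 - w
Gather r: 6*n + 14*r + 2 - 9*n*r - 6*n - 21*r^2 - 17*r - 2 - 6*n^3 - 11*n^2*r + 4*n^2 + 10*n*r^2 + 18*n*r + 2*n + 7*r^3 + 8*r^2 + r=-6*n^3 + 4*n^2 + 2*n + 7*r^3 + r^2*(10*n - 13) + r*(-11*n^2 + 9*n - 2)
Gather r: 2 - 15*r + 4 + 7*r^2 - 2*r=7*r^2 - 17*r + 6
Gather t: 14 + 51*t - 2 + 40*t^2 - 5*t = 40*t^2 + 46*t + 12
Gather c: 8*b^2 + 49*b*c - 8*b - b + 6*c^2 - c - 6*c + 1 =8*b^2 - 9*b + 6*c^2 + c*(49*b - 7) + 1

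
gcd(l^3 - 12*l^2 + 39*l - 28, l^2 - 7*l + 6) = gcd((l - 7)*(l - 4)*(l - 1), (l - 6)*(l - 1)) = l - 1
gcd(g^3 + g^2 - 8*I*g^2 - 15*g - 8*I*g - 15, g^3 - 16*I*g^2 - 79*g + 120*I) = g^2 - 8*I*g - 15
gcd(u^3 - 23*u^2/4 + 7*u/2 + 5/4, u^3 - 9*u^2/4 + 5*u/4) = u - 1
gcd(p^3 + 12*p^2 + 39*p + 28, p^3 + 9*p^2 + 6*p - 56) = p^2 + 11*p + 28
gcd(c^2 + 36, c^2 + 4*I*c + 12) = c + 6*I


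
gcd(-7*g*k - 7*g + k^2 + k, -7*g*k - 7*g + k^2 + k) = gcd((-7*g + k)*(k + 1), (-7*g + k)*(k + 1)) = 7*g*k + 7*g - k^2 - k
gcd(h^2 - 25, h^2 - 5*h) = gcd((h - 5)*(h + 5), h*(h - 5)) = h - 5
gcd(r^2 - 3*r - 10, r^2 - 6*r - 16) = r + 2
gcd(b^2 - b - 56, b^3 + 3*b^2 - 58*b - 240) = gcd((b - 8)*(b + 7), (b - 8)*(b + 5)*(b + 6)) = b - 8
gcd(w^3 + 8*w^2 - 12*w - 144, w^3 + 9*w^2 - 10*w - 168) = w^2 + 2*w - 24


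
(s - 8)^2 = s^2 - 16*s + 64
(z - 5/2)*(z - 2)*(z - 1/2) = z^3 - 5*z^2 + 29*z/4 - 5/2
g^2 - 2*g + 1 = (g - 1)^2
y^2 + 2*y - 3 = (y - 1)*(y + 3)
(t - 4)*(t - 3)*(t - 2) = t^3 - 9*t^2 + 26*t - 24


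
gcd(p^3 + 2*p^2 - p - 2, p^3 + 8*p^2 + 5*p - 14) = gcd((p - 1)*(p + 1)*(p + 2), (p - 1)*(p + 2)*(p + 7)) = p^2 + p - 2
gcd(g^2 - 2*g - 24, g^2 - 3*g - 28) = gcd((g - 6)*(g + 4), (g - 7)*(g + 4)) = g + 4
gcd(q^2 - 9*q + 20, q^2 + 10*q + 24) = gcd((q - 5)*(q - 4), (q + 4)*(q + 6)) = 1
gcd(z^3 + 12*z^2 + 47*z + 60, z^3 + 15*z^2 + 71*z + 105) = z^2 + 8*z + 15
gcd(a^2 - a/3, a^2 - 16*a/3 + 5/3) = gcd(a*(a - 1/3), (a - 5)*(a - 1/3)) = a - 1/3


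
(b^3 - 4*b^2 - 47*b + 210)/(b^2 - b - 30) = (b^2 + 2*b - 35)/(b + 5)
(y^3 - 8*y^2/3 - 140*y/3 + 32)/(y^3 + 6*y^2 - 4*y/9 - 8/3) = 3*(y - 8)/(3*y + 2)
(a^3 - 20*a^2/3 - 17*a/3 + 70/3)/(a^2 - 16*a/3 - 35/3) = (3*a^2 + a - 10)/(3*a + 5)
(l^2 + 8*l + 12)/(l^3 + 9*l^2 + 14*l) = (l + 6)/(l*(l + 7))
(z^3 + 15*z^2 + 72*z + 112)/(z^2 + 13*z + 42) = (z^2 + 8*z + 16)/(z + 6)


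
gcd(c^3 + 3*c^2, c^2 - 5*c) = c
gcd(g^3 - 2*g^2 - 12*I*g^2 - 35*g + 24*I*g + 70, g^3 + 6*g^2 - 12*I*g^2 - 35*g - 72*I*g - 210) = g^2 - 12*I*g - 35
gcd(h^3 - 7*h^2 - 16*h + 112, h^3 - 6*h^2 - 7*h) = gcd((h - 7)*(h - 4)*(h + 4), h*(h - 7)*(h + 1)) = h - 7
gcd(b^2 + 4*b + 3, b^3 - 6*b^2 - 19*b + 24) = b + 3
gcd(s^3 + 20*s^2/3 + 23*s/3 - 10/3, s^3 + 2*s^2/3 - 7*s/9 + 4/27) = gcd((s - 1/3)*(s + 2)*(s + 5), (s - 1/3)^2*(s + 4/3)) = s - 1/3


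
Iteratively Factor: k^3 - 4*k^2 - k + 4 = (k - 1)*(k^2 - 3*k - 4) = (k - 1)*(k + 1)*(k - 4)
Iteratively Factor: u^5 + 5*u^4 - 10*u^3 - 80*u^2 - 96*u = (u)*(u^4 + 5*u^3 - 10*u^2 - 80*u - 96) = u*(u + 3)*(u^3 + 2*u^2 - 16*u - 32) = u*(u + 3)*(u + 4)*(u^2 - 2*u - 8) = u*(u + 2)*(u + 3)*(u + 4)*(u - 4)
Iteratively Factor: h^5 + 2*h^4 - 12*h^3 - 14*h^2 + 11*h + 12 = (h - 3)*(h^4 + 5*h^3 + 3*h^2 - 5*h - 4) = (h - 3)*(h - 1)*(h^3 + 6*h^2 + 9*h + 4) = (h - 3)*(h - 1)*(h + 1)*(h^2 + 5*h + 4) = (h - 3)*(h - 1)*(h + 1)*(h + 4)*(h + 1)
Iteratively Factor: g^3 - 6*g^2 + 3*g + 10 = (g + 1)*(g^2 - 7*g + 10) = (g - 5)*(g + 1)*(g - 2)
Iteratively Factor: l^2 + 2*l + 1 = (l + 1)*(l + 1)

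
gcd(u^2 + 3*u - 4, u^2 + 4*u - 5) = u - 1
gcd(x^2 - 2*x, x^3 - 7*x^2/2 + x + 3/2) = 1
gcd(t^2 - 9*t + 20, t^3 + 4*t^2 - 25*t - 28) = t - 4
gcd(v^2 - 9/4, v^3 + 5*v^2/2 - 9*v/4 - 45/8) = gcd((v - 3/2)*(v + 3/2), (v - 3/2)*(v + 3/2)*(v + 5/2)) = v^2 - 9/4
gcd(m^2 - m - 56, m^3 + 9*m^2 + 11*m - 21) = m + 7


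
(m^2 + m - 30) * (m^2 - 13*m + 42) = m^4 - 12*m^3 - m^2 + 432*m - 1260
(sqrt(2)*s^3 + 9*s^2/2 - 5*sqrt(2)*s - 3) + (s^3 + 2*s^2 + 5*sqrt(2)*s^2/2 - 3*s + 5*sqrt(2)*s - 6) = s^3 + sqrt(2)*s^3 + 5*sqrt(2)*s^2/2 + 13*s^2/2 - 3*s - 9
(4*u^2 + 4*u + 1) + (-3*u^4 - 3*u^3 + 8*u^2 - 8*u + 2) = -3*u^4 - 3*u^3 + 12*u^2 - 4*u + 3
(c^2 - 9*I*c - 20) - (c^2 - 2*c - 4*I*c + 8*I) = 2*c - 5*I*c - 20 - 8*I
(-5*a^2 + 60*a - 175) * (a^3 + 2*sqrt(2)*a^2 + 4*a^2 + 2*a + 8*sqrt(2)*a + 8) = -5*a^5 - 10*sqrt(2)*a^4 + 40*a^4 + 55*a^3 + 80*sqrt(2)*a^3 - 620*a^2 + 130*sqrt(2)*a^2 - 1400*sqrt(2)*a + 130*a - 1400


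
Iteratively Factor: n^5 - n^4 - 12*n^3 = (n + 3)*(n^4 - 4*n^3) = (n - 4)*(n + 3)*(n^3) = n*(n - 4)*(n + 3)*(n^2) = n^2*(n - 4)*(n + 3)*(n)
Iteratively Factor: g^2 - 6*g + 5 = (g - 1)*(g - 5)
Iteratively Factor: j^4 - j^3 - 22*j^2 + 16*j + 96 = (j + 2)*(j^3 - 3*j^2 - 16*j + 48) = (j + 2)*(j + 4)*(j^2 - 7*j + 12) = (j - 3)*(j + 2)*(j + 4)*(j - 4)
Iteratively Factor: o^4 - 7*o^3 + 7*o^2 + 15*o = (o)*(o^3 - 7*o^2 + 7*o + 15) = o*(o - 5)*(o^2 - 2*o - 3) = o*(o - 5)*(o + 1)*(o - 3)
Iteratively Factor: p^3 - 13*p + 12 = (p - 3)*(p^2 + 3*p - 4) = (p - 3)*(p - 1)*(p + 4)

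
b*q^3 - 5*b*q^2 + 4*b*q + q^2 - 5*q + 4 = (q - 4)*(q - 1)*(b*q + 1)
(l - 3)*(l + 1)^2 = l^3 - l^2 - 5*l - 3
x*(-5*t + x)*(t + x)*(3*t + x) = -15*t^3*x - 17*t^2*x^2 - t*x^3 + x^4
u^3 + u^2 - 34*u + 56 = (u - 4)*(u - 2)*(u + 7)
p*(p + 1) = p^2 + p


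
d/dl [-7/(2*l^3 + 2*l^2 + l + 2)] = 7*(6*l^2 + 4*l + 1)/(2*l^3 + 2*l^2 + l + 2)^2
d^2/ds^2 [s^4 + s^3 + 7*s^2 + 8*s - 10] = 12*s^2 + 6*s + 14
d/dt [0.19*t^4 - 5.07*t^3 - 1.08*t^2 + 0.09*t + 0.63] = 0.76*t^3 - 15.21*t^2 - 2.16*t + 0.09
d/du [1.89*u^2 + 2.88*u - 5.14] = 3.78*u + 2.88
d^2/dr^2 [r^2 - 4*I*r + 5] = 2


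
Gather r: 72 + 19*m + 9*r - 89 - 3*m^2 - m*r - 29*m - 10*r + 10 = -3*m^2 - 10*m + r*(-m - 1) - 7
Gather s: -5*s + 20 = 20 - 5*s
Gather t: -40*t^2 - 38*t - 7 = -40*t^2 - 38*t - 7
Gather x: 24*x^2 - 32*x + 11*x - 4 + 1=24*x^2 - 21*x - 3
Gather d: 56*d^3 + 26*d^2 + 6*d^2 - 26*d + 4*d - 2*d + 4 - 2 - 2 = 56*d^3 + 32*d^2 - 24*d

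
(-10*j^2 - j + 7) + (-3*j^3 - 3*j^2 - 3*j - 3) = -3*j^3 - 13*j^2 - 4*j + 4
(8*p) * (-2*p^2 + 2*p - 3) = -16*p^3 + 16*p^2 - 24*p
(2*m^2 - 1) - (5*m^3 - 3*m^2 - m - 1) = -5*m^3 + 5*m^2 + m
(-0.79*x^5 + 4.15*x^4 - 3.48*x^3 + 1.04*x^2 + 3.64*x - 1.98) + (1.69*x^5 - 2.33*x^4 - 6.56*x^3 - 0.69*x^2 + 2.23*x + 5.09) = 0.9*x^5 + 1.82*x^4 - 10.04*x^3 + 0.35*x^2 + 5.87*x + 3.11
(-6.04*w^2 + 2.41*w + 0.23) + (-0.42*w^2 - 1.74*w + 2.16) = -6.46*w^2 + 0.67*w + 2.39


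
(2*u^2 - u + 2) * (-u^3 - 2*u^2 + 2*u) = -2*u^5 - 3*u^4 + 4*u^3 - 6*u^2 + 4*u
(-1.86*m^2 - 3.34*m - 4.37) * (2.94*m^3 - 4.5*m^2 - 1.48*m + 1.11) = -5.4684*m^5 - 1.4496*m^4 + 4.935*m^3 + 22.5436*m^2 + 2.7602*m - 4.8507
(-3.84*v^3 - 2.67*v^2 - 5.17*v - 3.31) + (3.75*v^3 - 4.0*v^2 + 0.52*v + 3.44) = -0.0899999999999999*v^3 - 6.67*v^2 - 4.65*v + 0.13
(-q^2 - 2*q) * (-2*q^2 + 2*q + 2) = 2*q^4 + 2*q^3 - 6*q^2 - 4*q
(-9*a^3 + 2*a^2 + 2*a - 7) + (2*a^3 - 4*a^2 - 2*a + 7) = -7*a^3 - 2*a^2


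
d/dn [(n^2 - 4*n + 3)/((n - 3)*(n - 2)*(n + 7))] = (-n^2 + 2*n - 9)/(n^4 + 10*n^3 - 3*n^2 - 140*n + 196)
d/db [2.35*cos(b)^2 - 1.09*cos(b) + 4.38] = (1.09 - 4.7*cos(b))*sin(b)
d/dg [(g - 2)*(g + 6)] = 2*g + 4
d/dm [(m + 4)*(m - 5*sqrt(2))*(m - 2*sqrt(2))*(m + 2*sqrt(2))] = 4*m^3 - 15*sqrt(2)*m^2 + 12*m^2 - 40*sqrt(2)*m - 16*m - 32 + 40*sqrt(2)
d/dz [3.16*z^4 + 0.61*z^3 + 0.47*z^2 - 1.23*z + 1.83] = 12.64*z^3 + 1.83*z^2 + 0.94*z - 1.23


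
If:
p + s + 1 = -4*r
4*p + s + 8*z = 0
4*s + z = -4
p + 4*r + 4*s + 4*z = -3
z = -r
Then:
No Solution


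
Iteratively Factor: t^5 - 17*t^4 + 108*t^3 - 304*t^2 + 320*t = (t)*(t^4 - 17*t^3 + 108*t^2 - 304*t + 320) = t*(t - 5)*(t^3 - 12*t^2 + 48*t - 64) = t*(t - 5)*(t - 4)*(t^2 - 8*t + 16) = t*(t - 5)*(t - 4)^2*(t - 4)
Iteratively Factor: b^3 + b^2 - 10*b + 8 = (b - 1)*(b^2 + 2*b - 8) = (b - 1)*(b + 4)*(b - 2)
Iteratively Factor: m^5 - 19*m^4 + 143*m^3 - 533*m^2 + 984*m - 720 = (m - 3)*(m^4 - 16*m^3 + 95*m^2 - 248*m + 240) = (m - 5)*(m - 3)*(m^3 - 11*m^2 + 40*m - 48) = (m - 5)*(m - 4)*(m - 3)*(m^2 - 7*m + 12) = (m - 5)*(m - 4)^2*(m - 3)*(m - 3)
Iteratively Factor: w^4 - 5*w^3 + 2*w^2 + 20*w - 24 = (w - 2)*(w^3 - 3*w^2 - 4*w + 12) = (w - 2)*(w + 2)*(w^2 - 5*w + 6) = (w - 2)^2*(w + 2)*(w - 3)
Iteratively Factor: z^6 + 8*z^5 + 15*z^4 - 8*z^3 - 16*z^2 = (z + 1)*(z^5 + 7*z^4 + 8*z^3 - 16*z^2) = z*(z + 1)*(z^4 + 7*z^3 + 8*z^2 - 16*z) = z*(z + 1)*(z + 4)*(z^3 + 3*z^2 - 4*z) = z*(z + 1)*(z + 4)^2*(z^2 - z) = z^2*(z + 1)*(z + 4)^2*(z - 1)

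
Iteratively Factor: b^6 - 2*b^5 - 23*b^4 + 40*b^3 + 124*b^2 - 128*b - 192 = (b + 2)*(b^5 - 4*b^4 - 15*b^3 + 70*b^2 - 16*b - 96) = (b - 2)*(b + 2)*(b^4 - 2*b^3 - 19*b^2 + 32*b + 48) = (b - 3)*(b - 2)*(b + 2)*(b^3 + b^2 - 16*b - 16) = (b - 3)*(b - 2)*(b + 1)*(b + 2)*(b^2 - 16) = (b - 3)*(b - 2)*(b + 1)*(b + 2)*(b + 4)*(b - 4)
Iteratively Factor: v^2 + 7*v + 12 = (v + 3)*(v + 4)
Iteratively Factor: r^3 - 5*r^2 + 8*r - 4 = (r - 2)*(r^2 - 3*r + 2) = (r - 2)^2*(r - 1)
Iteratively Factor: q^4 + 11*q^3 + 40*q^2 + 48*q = (q)*(q^3 + 11*q^2 + 40*q + 48) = q*(q + 4)*(q^2 + 7*q + 12) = q*(q + 4)^2*(q + 3)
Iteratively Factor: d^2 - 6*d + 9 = (d - 3)*(d - 3)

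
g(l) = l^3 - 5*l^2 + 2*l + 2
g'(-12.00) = 554.00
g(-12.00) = -2470.00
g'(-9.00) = 335.00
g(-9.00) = -1150.00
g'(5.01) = 27.20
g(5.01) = 12.27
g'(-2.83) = 54.33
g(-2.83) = -66.37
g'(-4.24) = 98.33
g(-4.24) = -172.59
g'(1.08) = -5.30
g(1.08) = -0.41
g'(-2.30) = 40.87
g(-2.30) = -41.22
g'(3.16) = 0.36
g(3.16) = -10.05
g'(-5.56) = 150.34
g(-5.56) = -335.57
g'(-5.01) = 127.40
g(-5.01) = -259.27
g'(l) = 3*l^2 - 10*l + 2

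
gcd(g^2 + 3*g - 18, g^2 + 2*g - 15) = g - 3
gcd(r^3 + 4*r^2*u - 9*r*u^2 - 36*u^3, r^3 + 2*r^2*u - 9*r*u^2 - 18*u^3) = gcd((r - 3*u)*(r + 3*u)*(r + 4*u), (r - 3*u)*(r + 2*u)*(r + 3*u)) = r^2 - 9*u^2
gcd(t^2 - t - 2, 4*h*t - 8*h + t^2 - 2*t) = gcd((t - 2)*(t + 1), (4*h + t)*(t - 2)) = t - 2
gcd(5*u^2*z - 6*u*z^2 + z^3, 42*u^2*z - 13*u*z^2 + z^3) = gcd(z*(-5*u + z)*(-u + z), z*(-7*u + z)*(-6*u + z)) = z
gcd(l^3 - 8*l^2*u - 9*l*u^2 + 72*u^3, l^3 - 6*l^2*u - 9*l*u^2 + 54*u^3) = -l^2 + 9*u^2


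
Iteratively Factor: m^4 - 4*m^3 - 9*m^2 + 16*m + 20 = (m + 1)*(m^3 - 5*m^2 - 4*m + 20) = (m - 2)*(m + 1)*(m^2 - 3*m - 10) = (m - 5)*(m - 2)*(m + 1)*(m + 2)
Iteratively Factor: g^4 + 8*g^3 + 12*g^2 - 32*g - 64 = (g - 2)*(g^3 + 10*g^2 + 32*g + 32) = (g - 2)*(g + 4)*(g^2 + 6*g + 8) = (g - 2)*(g + 2)*(g + 4)*(g + 4)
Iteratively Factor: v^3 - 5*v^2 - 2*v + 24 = (v - 4)*(v^2 - v - 6) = (v - 4)*(v + 2)*(v - 3)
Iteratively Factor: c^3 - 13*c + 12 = (c - 3)*(c^2 + 3*c - 4) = (c - 3)*(c + 4)*(c - 1)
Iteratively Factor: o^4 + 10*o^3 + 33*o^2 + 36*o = (o + 3)*(o^3 + 7*o^2 + 12*o) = (o + 3)*(o + 4)*(o^2 + 3*o) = o*(o + 3)*(o + 4)*(o + 3)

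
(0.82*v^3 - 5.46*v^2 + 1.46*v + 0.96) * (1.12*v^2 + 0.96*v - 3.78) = 0.9184*v^5 - 5.328*v^4 - 6.706*v^3 + 23.1156*v^2 - 4.5972*v - 3.6288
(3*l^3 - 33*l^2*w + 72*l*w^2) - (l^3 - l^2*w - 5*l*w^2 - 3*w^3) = 2*l^3 - 32*l^2*w + 77*l*w^2 + 3*w^3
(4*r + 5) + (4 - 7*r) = 9 - 3*r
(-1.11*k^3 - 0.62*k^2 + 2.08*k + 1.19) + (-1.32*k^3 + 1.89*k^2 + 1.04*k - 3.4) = -2.43*k^3 + 1.27*k^2 + 3.12*k - 2.21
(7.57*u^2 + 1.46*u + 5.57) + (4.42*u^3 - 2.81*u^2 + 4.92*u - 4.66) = 4.42*u^3 + 4.76*u^2 + 6.38*u + 0.91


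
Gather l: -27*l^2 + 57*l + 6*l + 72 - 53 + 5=-27*l^2 + 63*l + 24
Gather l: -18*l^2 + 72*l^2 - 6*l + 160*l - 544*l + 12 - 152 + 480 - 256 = 54*l^2 - 390*l + 84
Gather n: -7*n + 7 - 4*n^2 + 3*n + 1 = -4*n^2 - 4*n + 8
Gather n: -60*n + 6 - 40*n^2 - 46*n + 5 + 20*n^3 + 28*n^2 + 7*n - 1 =20*n^3 - 12*n^2 - 99*n + 10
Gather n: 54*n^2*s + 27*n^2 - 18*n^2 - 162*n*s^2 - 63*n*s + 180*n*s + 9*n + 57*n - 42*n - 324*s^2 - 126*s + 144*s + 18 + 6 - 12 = n^2*(54*s + 9) + n*(-162*s^2 + 117*s + 24) - 324*s^2 + 18*s + 12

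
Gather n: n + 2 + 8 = n + 10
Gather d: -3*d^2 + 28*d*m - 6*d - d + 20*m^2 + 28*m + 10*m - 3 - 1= -3*d^2 + d*(28*m - 7) + 20*m^2 + 38*m - 4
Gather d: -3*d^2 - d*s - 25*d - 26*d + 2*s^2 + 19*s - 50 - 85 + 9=-3*d^2 + d*(-s - 51) + 2*s^2 + 19*s - 126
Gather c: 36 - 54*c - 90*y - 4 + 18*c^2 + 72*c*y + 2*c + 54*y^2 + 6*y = 18*c^2 + c*(72*y - 52) + 54*y^2 - 84*y + 32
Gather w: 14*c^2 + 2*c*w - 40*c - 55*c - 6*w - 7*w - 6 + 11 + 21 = 14*c^2 - 95*c + w*(2*c - 13) + 26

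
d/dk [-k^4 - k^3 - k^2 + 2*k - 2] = -4*k^3 - 3*k^2 - 2*k + 2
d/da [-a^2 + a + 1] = 1 - 2*a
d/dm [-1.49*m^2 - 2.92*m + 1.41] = -2.98*m - 2.92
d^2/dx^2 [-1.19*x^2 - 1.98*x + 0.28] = -2.38000000000000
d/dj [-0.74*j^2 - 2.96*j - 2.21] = -1.48*j - 2.96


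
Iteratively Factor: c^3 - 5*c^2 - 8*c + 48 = (c - 4)*(c^2 - c - 12) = (c - 4)*(c + 3)*(c - 4)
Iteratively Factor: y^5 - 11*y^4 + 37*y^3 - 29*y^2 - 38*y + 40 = (y - 2)*(y^4 - 9*y^3 + 19*y^2 + 9*y - 20) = (y - 2)*(y - 1)*(y^3 - 8*y^2 + 11*y + 20) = (y - 5)*(y - 2)*(y - 1)*(y^2 - 3*y - 4) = (y - 5)*(y - 4)*(y - 2)*(y - 1)*(y + 1)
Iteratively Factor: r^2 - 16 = (r + 4)*(r - 4)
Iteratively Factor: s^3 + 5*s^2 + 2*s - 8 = (s - 1)*(s^2 + 6*s + 8) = (s - 1)*(s + 4)*(s + 2)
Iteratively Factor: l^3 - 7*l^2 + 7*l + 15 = (l + 1)*(l^2 - 8*l + 15) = (l - 5)*(l + 1)*(l - 3)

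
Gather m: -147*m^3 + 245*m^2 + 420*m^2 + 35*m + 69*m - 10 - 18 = -147*m^3 + 665*m^2 + 104*m - 28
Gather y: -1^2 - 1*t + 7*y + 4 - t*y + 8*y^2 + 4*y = -t + 8*y^2 + y*(11 - t) + 3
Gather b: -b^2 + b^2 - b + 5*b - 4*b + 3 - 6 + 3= 0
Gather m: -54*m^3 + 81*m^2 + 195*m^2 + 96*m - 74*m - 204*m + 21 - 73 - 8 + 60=-54*m^3 + 276*m^2 - 182*m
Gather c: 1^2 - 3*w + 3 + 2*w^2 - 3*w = 2*w^2 - 6*w + 4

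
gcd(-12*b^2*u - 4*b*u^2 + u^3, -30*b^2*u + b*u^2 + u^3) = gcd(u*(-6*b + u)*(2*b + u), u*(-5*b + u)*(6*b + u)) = u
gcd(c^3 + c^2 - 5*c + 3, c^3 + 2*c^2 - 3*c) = c^2 + 2*c - 3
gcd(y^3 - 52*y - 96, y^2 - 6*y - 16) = y^2 - 6*y - 16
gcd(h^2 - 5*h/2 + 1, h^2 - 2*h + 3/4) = h - 1/2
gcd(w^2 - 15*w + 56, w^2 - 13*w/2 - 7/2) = w - 7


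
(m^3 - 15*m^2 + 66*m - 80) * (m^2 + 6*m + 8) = m^5 - 9*m^4 - 16*m^3 + 196*m^2 + 48*m - 640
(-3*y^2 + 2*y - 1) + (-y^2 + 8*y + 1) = -4*y^2 + 10*y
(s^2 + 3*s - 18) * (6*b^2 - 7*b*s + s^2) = 6*b^2*s^2 + 18*b^2*s - 108*b^2 - 7*b*s^3 - 21*b*s^2 + 126*b*s + s^4 + 3*s^3 - 18*s^2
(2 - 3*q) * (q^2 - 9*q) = -3*q^3 + 29*q^2 - 18*q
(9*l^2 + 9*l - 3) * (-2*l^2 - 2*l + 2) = -18*l^4 - 36*l^3 + 6*l^2 + 24*l - 6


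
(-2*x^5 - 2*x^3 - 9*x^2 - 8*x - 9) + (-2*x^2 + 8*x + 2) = -2*x^5 - 2*x^3 - 11*x^2 - 7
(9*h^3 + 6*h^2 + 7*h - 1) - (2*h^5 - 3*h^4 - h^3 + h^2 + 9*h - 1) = -2*h^5 + 3*h^4 + 10*h^3 + 5*h^2 - 2*h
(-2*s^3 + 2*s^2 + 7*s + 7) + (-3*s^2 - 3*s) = -2*s^3 - s^2 + 4*s + 7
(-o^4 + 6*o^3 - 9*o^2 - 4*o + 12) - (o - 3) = -o^4 + 6*o^3 - 9*o^2 - 5*o + 15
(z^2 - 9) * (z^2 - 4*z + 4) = z^4 - 4*z^3 - 5*z^2 + 36*z - 36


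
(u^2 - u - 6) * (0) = 0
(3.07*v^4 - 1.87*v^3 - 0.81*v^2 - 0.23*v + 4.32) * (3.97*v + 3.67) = 12.1879*v^5 + 3.843*v^4 - 10.0786*v^3 - 3.8858*v^2 + 16.3063*v + 15.8544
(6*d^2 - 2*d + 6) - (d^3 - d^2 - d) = -d^3 + 7*d^2 - d + 6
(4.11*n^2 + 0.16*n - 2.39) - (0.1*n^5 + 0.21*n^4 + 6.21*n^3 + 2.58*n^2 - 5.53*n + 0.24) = -0.1*n^5 - 0.21*n^4 - 6.21*n^3 + 1.53*n^2 + 5.69*n - 2.63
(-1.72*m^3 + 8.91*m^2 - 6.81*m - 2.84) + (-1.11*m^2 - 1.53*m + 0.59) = -1.72*m^3 + 7.8*m^2 - 8.34*m - 2.25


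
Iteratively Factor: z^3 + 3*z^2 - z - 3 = (z + 3)*(z^2 - 1) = (z - 1)*(z + 3)*(z + 1)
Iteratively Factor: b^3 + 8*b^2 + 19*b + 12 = (b + 3)*(b^2 + 5*b + 4) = (b + 3)*(b + 4)*(b + 1)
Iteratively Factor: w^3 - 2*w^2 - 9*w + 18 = (w - 2)*(w^2 - 9) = (w - 3)*(w - 2)*(w + 3)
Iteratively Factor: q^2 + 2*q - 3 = (q - 1)*(q + 3)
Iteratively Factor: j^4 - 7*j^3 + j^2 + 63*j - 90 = (j + 3)*(j^3 - 10*j^2 + 31*j - 30) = (j - 5)*(j + 3)*(j^2 - 5*j + 6) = (j - 5)*(j - 3)*(j + 3)*(j - 2)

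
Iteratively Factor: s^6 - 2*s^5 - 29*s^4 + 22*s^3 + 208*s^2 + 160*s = (s)*(s^5 - 2*s^4 - 29*s^3 + 22*s^2 + 208*s + 160) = s*(s + 4)*(s^4 - 6*s^3 - 5*s^2 + 42*s + 40) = s*(s - 4)*(s + 4)*(s^3 - 2*s^2 - 13*s - 10) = s*(s - 5)*(s - 4)*(s + 4)*(s^2 + 3*s + 2) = s*(s - 5)*(s - 4)*(s + 1)*(s + 4)*(s + 2)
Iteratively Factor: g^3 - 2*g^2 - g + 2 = (g - 1)*(g^2 - g - 2) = (g - 1)*(g + 1)*(g - 2)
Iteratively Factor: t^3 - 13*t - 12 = (t - 4)*(t^2 + 4*t + 3) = (t - 4)*(t + 3)*(t + 1)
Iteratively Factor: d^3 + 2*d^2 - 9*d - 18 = (d - 3)*(d^2 + 5*d + 6) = (d - 3)*(d + 2)*(d + 3)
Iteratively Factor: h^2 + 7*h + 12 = (h + 3)*(h + 4)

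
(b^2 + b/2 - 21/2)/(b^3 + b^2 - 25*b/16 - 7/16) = 8*(2*b^2 + b - 21)/(16*b^3 + 16*b^2 - 25*b - 7)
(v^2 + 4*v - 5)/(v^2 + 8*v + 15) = (v - 1)/(v + 3)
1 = 1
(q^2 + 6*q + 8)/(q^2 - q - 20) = (q + 2)/(q - 5)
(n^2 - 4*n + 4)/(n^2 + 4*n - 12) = (n - 2)/(n + 6)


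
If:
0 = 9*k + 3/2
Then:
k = -1/6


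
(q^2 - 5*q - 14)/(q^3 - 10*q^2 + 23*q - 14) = (q + 2)/(q^2 - 3*q + 2)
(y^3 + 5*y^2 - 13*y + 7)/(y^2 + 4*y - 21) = (y^2 - 2*y + 1)/(y - 3)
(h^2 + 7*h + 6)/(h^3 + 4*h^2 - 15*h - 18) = 1/(h - 3)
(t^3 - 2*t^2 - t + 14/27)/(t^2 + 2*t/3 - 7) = (t^2 + t/3 - 2/9)/(t + 3)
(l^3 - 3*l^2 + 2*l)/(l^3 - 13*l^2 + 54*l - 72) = l*(l^2 - 3*l + 2)/(l^3 - 13*l^2 + 54*l - 72)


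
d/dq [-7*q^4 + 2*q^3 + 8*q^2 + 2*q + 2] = -28*q^3 + 6*q^2 + 16*q + 2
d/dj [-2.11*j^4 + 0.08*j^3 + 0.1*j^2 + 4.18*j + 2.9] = -8.44*j^3 + 0.24*j^2 + 0.2*j + 4.18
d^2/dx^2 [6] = 0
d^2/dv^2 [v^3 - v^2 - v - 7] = 6*v - 2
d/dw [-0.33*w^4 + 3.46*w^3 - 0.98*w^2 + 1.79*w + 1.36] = -1.32*w^3 + 10.38*w^2 - 1.96*w + 1.79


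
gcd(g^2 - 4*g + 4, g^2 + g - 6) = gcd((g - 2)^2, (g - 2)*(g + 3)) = g - 2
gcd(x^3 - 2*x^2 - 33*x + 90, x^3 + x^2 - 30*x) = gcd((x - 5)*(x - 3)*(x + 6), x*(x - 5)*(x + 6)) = x^2 + x - 30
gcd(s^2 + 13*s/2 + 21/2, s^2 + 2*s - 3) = s + 3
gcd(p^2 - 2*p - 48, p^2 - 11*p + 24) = p - 8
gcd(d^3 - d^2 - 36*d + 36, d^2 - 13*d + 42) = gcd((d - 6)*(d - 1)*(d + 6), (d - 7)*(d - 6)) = d - 6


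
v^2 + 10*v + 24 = (v + 4)*(v + 6)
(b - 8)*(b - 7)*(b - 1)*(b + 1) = b^4 - 15*b^3 + 55*b^2 + 15*b - 56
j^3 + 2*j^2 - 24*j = j*(j - 4)*(j + 6)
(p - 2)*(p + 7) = p^2 + 5*p - 14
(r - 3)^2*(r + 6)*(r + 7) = r^4 + 7*r^3 - 27*r^2 - 135*r + 378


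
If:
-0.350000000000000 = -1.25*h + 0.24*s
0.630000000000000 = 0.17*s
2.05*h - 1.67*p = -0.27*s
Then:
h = 0.99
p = 1.82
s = 3.71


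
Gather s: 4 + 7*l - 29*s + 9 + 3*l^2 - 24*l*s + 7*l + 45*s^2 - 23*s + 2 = 3*l^2 + 14*l + 45*s^2 + s*(-24*l - 52) + 15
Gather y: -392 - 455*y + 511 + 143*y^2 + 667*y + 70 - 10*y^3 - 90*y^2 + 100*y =-10*y^3 + 53*y^2 + 312*y + 189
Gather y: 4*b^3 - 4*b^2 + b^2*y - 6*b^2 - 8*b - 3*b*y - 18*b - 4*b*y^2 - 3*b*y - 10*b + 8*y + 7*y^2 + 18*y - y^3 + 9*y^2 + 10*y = 4*b^3 - 10*b^2 - 36*b - y^3 + y^2*(16 - 4*b) + y*(b^2 - 6*b + 36)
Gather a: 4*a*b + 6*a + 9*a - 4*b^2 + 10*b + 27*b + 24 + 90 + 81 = a*(4*b + 15) - 4*b^2 + 37*b + 195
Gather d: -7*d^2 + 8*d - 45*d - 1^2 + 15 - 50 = -7*d^2 - 37*d - 36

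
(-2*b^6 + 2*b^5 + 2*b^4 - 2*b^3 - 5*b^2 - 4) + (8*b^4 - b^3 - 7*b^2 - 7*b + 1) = -2*b^6 + 2*b^5 + 10*b^4 - 3*b^3 - 12*b^2 - 7*b - 3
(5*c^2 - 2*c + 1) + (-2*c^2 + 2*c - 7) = 3*c^2 - 6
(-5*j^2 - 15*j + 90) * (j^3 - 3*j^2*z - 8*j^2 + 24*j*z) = -5*j^5 + 15*j^4*z + 25*j^4 - 75*j^3*z + 210*j^3 - 630*j^2*z - 720*j^2 + 2160*j*z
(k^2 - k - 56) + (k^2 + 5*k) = 2*k^2 + 4*k - 56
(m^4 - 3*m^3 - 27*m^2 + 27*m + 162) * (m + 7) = m^5 + 4*m^4 - 48*m^3 - 162*m^2 + 351*m + 1134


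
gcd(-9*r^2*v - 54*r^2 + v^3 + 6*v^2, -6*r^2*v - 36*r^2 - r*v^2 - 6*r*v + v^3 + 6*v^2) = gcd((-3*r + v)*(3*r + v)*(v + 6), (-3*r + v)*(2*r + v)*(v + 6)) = 3*r*v + 18*r - v^2 - 6*v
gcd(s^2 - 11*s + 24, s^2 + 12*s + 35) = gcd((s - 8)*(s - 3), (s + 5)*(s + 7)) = 1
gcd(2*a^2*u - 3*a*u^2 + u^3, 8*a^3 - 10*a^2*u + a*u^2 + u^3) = 2*a^2 - 3*a*u + u^2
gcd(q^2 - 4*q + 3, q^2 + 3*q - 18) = q - 3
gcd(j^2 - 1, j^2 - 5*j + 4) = j - 1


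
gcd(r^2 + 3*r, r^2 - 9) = r + 3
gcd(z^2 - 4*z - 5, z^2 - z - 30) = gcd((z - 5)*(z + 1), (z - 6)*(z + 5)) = 1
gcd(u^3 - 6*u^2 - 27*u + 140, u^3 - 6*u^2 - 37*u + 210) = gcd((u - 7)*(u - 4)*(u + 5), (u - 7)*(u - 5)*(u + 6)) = u - 7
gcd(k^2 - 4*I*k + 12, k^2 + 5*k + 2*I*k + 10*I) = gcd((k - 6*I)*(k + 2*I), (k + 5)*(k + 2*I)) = k + 2*I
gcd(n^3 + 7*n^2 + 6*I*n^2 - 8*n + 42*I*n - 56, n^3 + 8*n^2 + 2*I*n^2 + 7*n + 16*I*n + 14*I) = n^2 + n*(7 + 2*I) + 14*I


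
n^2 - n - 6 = (n - 3)*(n + 2)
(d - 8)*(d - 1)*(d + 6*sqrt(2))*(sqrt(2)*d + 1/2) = sqrt(2)*d^4 - 9*sqrt(2)*d^3 + 25*d^3/2 - 225*d^2/2 + 11*sqrt(2)*d^2 - 27*sqrt(2)*d + 100*d + 24*sqrt(2)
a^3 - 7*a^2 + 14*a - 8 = (a - 4)*(a - 2)*(a - 1)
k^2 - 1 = (k - 1)*(k + 1)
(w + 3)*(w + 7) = w^2 + 10*w + 21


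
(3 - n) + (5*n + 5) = 4*n + 8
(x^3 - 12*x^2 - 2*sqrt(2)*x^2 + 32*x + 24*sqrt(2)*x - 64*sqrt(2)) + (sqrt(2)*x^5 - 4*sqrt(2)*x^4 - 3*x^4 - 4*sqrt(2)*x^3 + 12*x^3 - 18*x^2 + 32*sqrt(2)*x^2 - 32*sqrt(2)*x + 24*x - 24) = sqrt(2)*x^5 - 4*sqrt(2)*x^4 - 3*x^4 - 4*sqrt(2)*x^3 + 13*x^3 - 30*x^2 + 30*sqrt(2)*x^2 - 8*sqrt(2)*x + 56*x - 64*sqrt(2) - 24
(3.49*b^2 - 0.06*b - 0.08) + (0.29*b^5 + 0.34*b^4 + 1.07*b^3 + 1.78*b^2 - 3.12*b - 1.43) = 0.29*b^5 + 0.34*b^4 + 1.07*b^3 + 5.27*b^2 - 3.18*b - 1.51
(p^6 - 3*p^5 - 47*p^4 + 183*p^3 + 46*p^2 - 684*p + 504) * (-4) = -4*p^6 + 12*p^5 + 188*p^4 - 732*p^3 - 184*p^2 + 2736*p - 2016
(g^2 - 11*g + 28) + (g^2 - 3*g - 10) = 2*g^2 - 14*g + 18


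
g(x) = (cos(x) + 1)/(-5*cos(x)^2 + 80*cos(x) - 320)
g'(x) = (-10*sin(x)*cos(x) + 80*sin(x))*(cos(x) + 1)/(-5*cos(x)^2 + 80*cos(x) - 320)^2 - sin(x)/(-5*cos(x)^2 + 80*cos(x) - 320) = -(cos(x) + 10)*sin(x)/(5*(cos(x) - 8)^3)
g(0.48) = -0.01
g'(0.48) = 0.00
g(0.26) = -0.01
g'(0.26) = 0.00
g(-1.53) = -0.00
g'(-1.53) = -0.00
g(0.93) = -0.01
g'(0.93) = 0.00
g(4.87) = -0.00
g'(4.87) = -0.00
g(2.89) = -0.00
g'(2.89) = 0.00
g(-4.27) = -0.00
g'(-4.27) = 0.00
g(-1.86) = -0.00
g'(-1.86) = -0.00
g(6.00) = -0.00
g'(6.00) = 0.00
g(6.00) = -0.00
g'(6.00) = 0.00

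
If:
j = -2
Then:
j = -2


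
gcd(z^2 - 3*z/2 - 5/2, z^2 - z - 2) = z + 1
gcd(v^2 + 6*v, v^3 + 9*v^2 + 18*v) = v^2 + 6*v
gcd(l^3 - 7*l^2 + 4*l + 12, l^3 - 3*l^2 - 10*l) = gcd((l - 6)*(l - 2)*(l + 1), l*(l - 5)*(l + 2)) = 1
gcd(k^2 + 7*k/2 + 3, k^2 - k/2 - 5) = k + 2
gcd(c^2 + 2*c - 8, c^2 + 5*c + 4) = c + 4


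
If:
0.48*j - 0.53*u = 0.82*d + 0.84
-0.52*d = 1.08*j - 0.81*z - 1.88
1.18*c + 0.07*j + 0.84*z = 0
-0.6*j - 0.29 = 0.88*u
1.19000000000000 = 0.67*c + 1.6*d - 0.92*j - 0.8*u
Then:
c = -2.61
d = 2.40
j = 3.13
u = -2.47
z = 3.40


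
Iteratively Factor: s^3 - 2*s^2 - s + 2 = (s + 1)*(s^2 - 3*s + 2) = (s - 1)*(s + 1)*(s - 2)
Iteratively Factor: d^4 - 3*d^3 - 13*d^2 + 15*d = (d - 5)*(d^3 + 2*d^2 - 3*d) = d*(d - 5)*(d^2 + 2*d - 3) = d*(d - 5)*(d - 1)*(d + 3)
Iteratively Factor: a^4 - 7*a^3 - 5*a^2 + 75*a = (a - 5)*(a^3 - 2*a^2 - 15*a) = (a - 5)^2*(a^2 + 3*a) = a*(a - 5)^2*(a + 3)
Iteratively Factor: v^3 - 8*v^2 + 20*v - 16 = (v - 2)*(v^2 - 6*v + 8) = (v - 2)^2*(v - 4)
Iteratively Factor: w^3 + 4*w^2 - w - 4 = (w - 1)*(w^2 + 5*w + 4) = (w - 1)*(w + 1)*(w + 4)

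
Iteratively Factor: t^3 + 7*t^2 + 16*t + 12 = (t + 2)*(t^2 + 5*t + 6) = (t + 2)*(t + 3)*(t + 2)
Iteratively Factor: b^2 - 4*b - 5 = (b + 1)*(b - 5)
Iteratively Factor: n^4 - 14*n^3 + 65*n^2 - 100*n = (n - 4)*(n^3 - 10*n^2 + 25*n) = n*(n - 4)*(n^2 - 10*n + 25) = n*(n - 5)*(n - 4)*(n - 5)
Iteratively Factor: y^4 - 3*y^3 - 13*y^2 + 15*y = (y)*(y^3 - 3*y^2 - 13*y + 15) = y*(y - 1)*(y^2 - 2*y - 15) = y*(y - 5)*(y - 1)*(y + 3)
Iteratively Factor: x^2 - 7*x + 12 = (x - 3)*(x - 4)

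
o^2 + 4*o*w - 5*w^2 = (o - w)*(o + 5*w)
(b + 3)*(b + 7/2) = b^2 + 13*b/2 + 21/2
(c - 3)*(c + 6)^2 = c^3 + 9*c^2 - 108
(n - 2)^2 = n^2 - 4*n + 4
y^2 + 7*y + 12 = (y + 3)*(y + 4)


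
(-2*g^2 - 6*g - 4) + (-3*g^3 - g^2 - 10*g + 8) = -3*g^3 - 3*g^2 - 16*g + 4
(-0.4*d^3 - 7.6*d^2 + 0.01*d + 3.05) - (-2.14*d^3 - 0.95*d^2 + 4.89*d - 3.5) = 1.74*d^3 - 6.65*d^2 - 4.88*d + 6.55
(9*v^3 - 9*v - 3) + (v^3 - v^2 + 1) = 10*v^3 - v^2 - 9*v - 2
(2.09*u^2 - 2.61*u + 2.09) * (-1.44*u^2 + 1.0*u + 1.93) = -3.0096*u^4 + 5.8484*u^3 - 1.5859*u^2 - 2.9473*u + 4.0337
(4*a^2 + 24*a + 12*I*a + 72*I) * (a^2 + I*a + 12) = 4*a^4 + 24*a^3 + 16*I*a^3 + 36*a^2 + 96*I*a^2 + 216*a + 144*I*a + 864*I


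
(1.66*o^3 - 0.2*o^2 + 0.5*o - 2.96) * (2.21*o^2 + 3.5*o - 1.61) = 3.6686*o^5 + 5.368*o^4 - 2.2676*o^3 - 4.4696*o^2 - 11.165*o + 4.7656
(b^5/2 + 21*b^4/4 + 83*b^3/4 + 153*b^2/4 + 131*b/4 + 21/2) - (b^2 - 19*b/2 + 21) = b^5/2 + 21*b^4/4 + 83*b^3/4 + 149*b^2/4 + 169*b/4 - 21/2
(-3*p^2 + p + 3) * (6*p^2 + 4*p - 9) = -18*p^4 - 6*p^3 + 49*p^2 + 3*p - 27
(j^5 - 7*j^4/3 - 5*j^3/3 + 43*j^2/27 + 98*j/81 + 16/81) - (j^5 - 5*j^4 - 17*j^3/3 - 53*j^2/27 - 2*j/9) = 8*j^4/3 + 4*j^3 + 32*j^2/9 + 116*j/81 + 16/81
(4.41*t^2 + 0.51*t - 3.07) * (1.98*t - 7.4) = 8.7318*t^3 - 31.6242*t^2 - 9.8526*t + 22.718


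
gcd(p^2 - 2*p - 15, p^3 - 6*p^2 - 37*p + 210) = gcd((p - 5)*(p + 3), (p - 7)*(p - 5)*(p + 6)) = p - 5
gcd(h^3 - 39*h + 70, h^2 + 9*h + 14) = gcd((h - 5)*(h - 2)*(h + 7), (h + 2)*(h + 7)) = h + 7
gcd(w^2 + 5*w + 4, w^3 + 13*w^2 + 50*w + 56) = w + 4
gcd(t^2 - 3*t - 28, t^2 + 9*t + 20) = t + 4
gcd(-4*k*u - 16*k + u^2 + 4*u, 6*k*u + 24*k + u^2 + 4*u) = u + 4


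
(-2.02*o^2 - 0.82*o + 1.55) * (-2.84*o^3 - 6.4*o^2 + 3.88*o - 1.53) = 5.7368*o^5 + 15.2568*o^4 - 6.9916*o^3 - 10.011*o^2 + 7.2686*o - 2.3715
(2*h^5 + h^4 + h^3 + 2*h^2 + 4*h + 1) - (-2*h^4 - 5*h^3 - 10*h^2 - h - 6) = 2*h^5 + 3*h^4 + 6*h^3 + 12*h^2 + 5*h + 7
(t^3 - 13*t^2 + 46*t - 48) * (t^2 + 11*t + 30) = t^5 - 2*t^4 - 67*t^3 + 68*t^2 + 852*t - 1440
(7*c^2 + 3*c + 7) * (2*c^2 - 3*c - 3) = 14*c^4 - 15*c^3 - 16*c^2 - 30*c - 21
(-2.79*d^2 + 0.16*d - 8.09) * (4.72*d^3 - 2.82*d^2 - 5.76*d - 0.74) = -13.1688*d^5 + 8.623*d^4 - 22.5656*d^3 + 23.9568*d^2 + 46.48*d + 5.9866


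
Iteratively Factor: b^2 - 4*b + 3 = (b - 1)*(b - 3)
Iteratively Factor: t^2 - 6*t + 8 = (t - 4)*(t - 2)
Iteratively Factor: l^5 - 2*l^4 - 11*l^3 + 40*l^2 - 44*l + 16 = (l - 2)*(l^4 - 11*l^2 + 18*l - 8) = (l - 2)*(l - 1)*(l^3 + l^2 - 10*l + 8) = (l - 2)*(l - 1)*(l + 4)*(l^2 - 3*l + 2) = (l - 2)*(l - 1)^2*(l + 4)*(l - 2)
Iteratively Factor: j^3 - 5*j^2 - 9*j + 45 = (j - 3)*(j^2 - 2*j - 15) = (j - 5)*(j - 3)*(j + 3)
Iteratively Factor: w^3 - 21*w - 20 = (w + 1)*(w^2 - w - 20) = (w - 5)*(w + 1)*(w + 4)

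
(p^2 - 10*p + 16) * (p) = p^3 - 10*p^2 + 16*p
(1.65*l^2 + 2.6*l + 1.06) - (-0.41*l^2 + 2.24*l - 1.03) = 2.06*l^2 + 0.36*l + 2.09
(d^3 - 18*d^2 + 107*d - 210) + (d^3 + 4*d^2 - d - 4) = 2*d^3 - 14*d^2 + 106*d - 214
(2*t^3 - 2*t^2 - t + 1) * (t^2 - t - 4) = 2*t^5 - 4*t^4 - 7*t^3 + 10*t^2 + 3*t - 4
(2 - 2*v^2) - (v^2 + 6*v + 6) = -3*v^2 - 6*v - 4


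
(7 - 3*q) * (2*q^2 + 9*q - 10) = -6*q^3 - 13*q^2 + 93*q - 70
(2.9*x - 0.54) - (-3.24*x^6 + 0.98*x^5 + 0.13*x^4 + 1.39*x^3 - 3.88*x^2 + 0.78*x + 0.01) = 3.24*x^6 - 0.98*x^5 - 0.13*x^4 - 1.39*x^3 + 3.88*x^2 + 2.12*x - 0.55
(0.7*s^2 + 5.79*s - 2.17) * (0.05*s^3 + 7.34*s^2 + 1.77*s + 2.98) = 0.035*s^5 + 5.4275*s^4 + 43.6291*s^3 - 3.5935*s^2 + 13.4133*s - 6.4666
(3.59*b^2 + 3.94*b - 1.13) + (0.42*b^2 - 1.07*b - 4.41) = 4.01*b^2 + 2.87*b - 5.54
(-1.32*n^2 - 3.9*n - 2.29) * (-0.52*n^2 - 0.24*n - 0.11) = 0.6864*n^4 + 2.3448*n^3 + 2.272*n^2 + 0.9786*n + 0.2519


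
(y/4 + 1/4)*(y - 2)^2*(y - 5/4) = y^4/4 - 17*y^3/16 + 15*y^2/16 + y - 5/4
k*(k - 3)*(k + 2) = k^3 - k^2 - 6*k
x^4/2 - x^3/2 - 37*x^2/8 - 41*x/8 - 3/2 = (x/2 + 1/2)*(x - 4)*(x + 1/2)*(x + 3/2)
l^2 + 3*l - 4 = (l - 1)*(l + 4)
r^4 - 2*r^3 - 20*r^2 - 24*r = r*(r - 6)*(r + 2)^2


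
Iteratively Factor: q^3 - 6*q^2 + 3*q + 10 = (q - 5)*(q^2 - q - 2) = (q - 5)*(q - 2)*(q + 1)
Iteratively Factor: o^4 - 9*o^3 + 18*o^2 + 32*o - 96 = (o - 4)*(o^3 - 5*o^2 - 2*o + 24) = (o - 4)^2*(o^2 - o - 6) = (o - 4)^2*(o - 3)*(o + 2)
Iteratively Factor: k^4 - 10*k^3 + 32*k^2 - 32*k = (k - 2)*(k^3 - 8*k^2 + 16*k) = k*(k - 2)*(k^2 - 8*k + 16) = k*(k - 4)*(k - 2)*(k - 4)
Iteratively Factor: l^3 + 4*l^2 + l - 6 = (l + 2)*(l^2 + 2*l - 3) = (l + 2)*(l + 3)*(l - 1)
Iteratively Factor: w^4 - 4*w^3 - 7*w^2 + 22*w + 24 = (w - 3)*(w^3 - w^2 - 10*w - 8) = (w - 3)*(w + 1)*(w^2 - 2*w - 8) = (w - 4)*(w - 3)*(w + 1)*(w + 2)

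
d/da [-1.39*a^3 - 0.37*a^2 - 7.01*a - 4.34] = -4.17*a^2 - 0.74*a - 7.01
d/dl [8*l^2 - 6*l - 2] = 16*l - 6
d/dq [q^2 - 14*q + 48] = 2*q - 14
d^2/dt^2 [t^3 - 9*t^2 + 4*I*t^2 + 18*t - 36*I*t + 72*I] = 6*t - 18 + 8*I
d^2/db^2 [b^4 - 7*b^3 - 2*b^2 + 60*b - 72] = 12*b^2 - 42*b - 4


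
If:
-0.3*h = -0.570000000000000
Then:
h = 1.90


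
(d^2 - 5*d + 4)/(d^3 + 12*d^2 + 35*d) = (d^2 - 5*d + 4)/(d*(d^2 + 12*d + 35))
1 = 1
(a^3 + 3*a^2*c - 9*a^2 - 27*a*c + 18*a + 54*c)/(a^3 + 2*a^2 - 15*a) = (a^2 + 3*a*c - 6*a - 18*c)/(a*(a + 5))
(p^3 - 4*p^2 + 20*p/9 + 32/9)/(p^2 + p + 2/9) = (3*p^2 - 14*p + 16)/(3*p + 1)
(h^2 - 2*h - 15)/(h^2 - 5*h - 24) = (h - 5)/(h - 8)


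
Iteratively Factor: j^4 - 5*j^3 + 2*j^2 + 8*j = (j - 2)*(j^3 - 3*j^2 - 4*j) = (j - 4)*(j - 2)*(j^2 + j) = (j - 4)*(j - 2)*(j + 1)*(j)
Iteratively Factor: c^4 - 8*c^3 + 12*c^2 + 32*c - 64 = (c - 2)*(c^3 - 6*c^2 + 32) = (c - 4)*(c - 2)*(c^2 - 2*c - 8) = (c - 4)^2*(c - 2)*(c + 2)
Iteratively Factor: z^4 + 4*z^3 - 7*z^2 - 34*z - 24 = (z - 3)*(z^3 + 7*z^2 + 14*z + 8) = (z - 3)*(z + 4)*(z^2 + 3*z + 2) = (z - 3)*(z + 2)*(z + 4)*(z + 1)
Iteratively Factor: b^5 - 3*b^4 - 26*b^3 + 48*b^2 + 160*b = (b - 5)*(b^4 + 2*b^3 - 16*b^2 - 32*b) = (b - 5)*(b + 2)*(b^3 - 16*b) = (b - 5)*(b - 4)*(b + 2)*(b^2 + 4*b) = b*(b - 5)*(b - 4)*(b + 2)*(b + 4)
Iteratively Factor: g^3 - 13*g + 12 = (g + 4)*(g^2 - 4*g + 3) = (g - 1)*(g + 4)*(g - 3)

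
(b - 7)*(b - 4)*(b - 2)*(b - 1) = b^4 - 14*b^3 + 63*b^2 - 106*b + 56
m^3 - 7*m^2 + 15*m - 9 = (m - 3)^2*(m - 1)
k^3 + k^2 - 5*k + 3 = (k - 1)^2*(k + 3)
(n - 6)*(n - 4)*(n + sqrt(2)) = n^3 - 10*n^2 + sqrt(2)*n^2 - 10*sqrt(2)*n + 24*n + 24*sqrt(2)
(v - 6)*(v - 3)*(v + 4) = v^3 - 5*v^2 - 18*v + 72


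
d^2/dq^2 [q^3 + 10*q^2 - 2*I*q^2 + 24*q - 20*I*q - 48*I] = 6*q + 20 - 4*I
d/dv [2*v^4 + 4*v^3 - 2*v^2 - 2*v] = 8*v^3 + 12*v^2 - 4*v - 2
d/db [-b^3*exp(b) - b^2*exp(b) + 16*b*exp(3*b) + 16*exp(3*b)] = (-b^3 - 4*b^2 + 48*b*exp(2*b) - 2*b + 64*exp(2*b))*exp(b)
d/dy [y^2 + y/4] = 2*y + 1/4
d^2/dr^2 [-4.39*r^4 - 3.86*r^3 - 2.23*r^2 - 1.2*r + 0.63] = -52.68*r^2 - 23.16*r - 4.46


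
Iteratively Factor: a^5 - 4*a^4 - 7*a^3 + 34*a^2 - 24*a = (a - 4)*(a^4 - 7*a^2 + 6*a) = (a - 4)*(a - 2)*(a^3 + 2*a^2 - 3*a) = (a - 4)*(a - 2)*(a - 1)*(a^2 + 3*a) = a*(a - 4)*(a - 2)*(a - 1)*(a + 3)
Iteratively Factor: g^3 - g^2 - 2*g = (g)*(g^2 - g - 2) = g*(g + 1)*(g - 2)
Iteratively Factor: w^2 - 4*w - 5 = (w + 1)*(w - 5)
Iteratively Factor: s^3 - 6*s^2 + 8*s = (s - 4)*(s^2 - 2*s) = s*(s - 4)*(s - 2)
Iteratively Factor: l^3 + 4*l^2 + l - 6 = (l - 1)*(l^2 + 5*l + 6) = (l - 1)*(l + 2)*(l + 3)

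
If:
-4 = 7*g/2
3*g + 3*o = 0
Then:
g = -8/7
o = 8/7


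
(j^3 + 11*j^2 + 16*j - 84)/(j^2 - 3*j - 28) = (-j^3 - 11*j^2 - 16*j + 84)/(-j^2 + 3*j + 28)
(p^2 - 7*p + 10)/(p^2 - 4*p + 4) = (p - 5)/(p - 2)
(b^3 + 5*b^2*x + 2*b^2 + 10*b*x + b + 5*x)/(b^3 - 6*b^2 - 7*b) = (b^2 + 5*b*x + b + 5*x)/(b*(b - 7))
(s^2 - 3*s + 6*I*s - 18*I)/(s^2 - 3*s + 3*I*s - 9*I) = (s + 6*I)/(s + 3*I)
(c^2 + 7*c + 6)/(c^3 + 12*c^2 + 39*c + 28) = (c + 6)/(c^2 + 11*c + 28)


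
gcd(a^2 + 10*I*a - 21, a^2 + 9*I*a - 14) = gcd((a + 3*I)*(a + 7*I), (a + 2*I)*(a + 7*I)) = a + 7*I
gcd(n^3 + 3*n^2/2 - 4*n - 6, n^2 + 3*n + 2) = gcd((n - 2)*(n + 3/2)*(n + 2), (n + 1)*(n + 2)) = n + 2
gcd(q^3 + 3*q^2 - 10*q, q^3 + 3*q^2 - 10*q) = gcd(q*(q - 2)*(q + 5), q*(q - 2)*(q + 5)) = q^3 + 3*q^2 - 10*q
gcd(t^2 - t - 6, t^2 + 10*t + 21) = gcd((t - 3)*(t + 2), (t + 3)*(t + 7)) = 1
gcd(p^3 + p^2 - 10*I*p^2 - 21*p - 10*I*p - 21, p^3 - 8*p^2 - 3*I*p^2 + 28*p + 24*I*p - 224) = p - 7*I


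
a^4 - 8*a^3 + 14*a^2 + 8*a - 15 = (a - 5)*(a - 3)*(a - 1)*(a + 1)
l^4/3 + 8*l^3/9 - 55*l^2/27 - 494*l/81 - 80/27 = (l/3 + 1)*(l - 8/3)*(l + 2/3)*(l + 5/3)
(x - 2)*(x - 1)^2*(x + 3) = x^4 - x^3 - 7*x^2 + 13*x - 6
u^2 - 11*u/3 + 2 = (u - 3)*(u - 2/3)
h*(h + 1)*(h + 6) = h^3 + 7*h^2 + 6*h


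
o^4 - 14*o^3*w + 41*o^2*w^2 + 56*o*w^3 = o*(o - 8*w)*(o - 7*w)*(o + w)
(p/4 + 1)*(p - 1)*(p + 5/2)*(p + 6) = p^4/4 + 23*p^3/8 + 73*p^2/8 + 11*p/4 - 15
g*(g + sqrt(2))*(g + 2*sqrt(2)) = g^3 + 3*sqrt(2)*g^2 + 4*g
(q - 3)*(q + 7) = q^2 + 4*q - 21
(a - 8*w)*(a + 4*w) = a^2 - 4*a*w - 32*w^2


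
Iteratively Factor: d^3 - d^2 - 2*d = (d + 1)*(d^2 - 2*d) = d*(d + 1)*(d - 2)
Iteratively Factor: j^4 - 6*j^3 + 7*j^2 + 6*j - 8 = (j - 2)*(j^3 - 4*j^2 - j + 4) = (j - 2)*(j + 1)*(j^2 - 5*j + 4) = (j - 4)*(j - 2)*(j + 1)*(j - 1)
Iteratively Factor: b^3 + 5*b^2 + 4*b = (b + 1)*(b^2 + 4*b) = (b + 1)*(b + 4)*(b)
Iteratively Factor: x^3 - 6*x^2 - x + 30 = (x - 3)*(x^2 - 3*x - 10) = (x - 3)*(x + 2)*(x - 5)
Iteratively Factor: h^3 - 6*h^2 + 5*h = (h)*(h^2 - 6*h + 5) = h*(h - 1)*(h - 5)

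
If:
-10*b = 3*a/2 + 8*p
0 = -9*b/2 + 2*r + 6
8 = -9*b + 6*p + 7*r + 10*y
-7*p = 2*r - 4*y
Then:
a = 2912*y/243 - 7600/243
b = 668/81 - 376*y/81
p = 32*y/9 - 40/9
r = 140/9 - 94*y/9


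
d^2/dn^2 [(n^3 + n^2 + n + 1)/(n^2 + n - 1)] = 2*(2*n^3 + 3*n^2 + 9*n + 4)/(n^6 + 3*n^5 - 5*n^3 + 3*n - 1)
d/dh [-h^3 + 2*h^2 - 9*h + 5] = -3*h^2 + 4*h - 9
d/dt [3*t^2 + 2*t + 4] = 6*t + 2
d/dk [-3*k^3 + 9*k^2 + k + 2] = -9*k^2 + 18*k + 1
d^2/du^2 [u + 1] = 0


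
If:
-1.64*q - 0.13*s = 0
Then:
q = -0.0792682926829268*s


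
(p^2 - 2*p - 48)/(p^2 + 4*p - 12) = (p - 8)/(p - 2)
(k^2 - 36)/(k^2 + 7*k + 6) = (k - 6)/(k + 1)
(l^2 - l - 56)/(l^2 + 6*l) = (l^2 - l - 56)/(l*(l + 6))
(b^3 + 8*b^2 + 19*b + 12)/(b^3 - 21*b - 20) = (b + 3)/(b - 5)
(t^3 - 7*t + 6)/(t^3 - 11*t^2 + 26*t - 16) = (t + 3)/(t - 8)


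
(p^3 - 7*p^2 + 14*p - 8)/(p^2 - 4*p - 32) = (-p^3 + 7*p^2 - 14*p + 8)/(-p^2 + 4*p + 32)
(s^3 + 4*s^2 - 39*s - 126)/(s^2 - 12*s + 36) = (s^2 + 10*s + 21)/(s - 6)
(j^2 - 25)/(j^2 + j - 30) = (j + 5)/(j + 6)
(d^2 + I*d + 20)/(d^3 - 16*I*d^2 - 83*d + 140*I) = (d + 5*I)/(d^2 - 12*I*d - 35)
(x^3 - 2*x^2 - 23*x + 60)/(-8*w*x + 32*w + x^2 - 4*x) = (x^2 + 2*x - 15)/(-8*w + x)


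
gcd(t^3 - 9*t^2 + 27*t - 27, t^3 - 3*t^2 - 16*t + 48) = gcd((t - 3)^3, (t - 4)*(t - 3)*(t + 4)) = t - 3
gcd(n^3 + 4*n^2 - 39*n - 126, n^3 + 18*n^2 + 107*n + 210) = n + 7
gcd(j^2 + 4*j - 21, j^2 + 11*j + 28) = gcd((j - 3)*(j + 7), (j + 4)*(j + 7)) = j + 7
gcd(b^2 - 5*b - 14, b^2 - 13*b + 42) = b - 7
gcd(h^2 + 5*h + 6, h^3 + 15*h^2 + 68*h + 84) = h + 2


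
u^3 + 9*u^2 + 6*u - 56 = (u - 2)*(u + 4)*(u + 7)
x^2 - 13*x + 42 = (x - 7)*(x - 6)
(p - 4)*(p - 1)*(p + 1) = p^3 - 4*p^2 - p + 4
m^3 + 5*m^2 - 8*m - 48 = (m - 3)*(m + 4)^2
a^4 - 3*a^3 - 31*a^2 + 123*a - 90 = (a - 5)*(a - 3)*(a - 1)*(a + 6)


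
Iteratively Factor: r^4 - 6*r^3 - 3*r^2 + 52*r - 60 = (r - 2)*(r^3 - 4*r^2 - 11*r + 30) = (r - 5)*(r - 2)*(r^2 + r - 6) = (r - 5)*(r - 2)^2*(r + 3)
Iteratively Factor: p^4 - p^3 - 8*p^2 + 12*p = (p - 2)*(p^3 + p^2 - 6*p) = p*(p - 2)*(p^2 + p - 6) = p*(p - 2)*(p + 3)*(p - 2)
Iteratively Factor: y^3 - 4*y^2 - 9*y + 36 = (y + 3)*(y^2 - 7*y + 12) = (y - 3)*(y + 3)*(y - 4)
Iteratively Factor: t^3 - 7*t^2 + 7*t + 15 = (t - 3)*(t^2 - 4*t - 5) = (t - 5)*(t - 3)*(t + 1)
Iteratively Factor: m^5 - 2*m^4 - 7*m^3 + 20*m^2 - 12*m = (m - 2)*(m^4 - 7*m^2 + 6*m) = (m - 2)^2*(m^3 + 2*m^2 - 3*m) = m*(m - 2)^2*(m^2 + 2*m - 3) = m*(m - 2)^2*(m - 1)*(m + 3)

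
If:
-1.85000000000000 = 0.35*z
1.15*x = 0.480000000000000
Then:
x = 0.42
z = -5.29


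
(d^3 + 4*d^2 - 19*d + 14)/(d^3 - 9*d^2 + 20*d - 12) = (d + 7)/(d - 6)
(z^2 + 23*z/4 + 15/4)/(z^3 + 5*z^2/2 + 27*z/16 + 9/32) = 8*(z + 5)/(8*z^2 + 14*z + 3)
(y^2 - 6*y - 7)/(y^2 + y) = (y - 7)/y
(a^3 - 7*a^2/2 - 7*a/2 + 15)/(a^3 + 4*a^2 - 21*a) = (a^2 - a/2 - 5)/(a*(a + 7))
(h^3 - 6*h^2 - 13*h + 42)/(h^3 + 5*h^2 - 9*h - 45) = (h^2 - 9*h + 14)/(h^2 + 2*h - 15)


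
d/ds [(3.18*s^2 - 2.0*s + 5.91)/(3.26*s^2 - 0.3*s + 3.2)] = (5.566*s^2 - 18.1812*s - 4.627)/(10.6276*s^4 - 1.956*s^3 + 20.954*s^2 - 1.92*s + 10.24)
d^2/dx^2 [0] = 0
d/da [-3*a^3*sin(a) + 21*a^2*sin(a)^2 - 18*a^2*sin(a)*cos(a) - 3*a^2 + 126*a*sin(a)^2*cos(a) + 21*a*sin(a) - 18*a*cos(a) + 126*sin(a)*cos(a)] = -3*a^3*cos(a) - 9*a^2*sin(a) + 21*a^2*sin(2*a) - 18*a^2*cos(2*a) - 27*a*sin(a)/2 - 18*a*sin(2*a) + 189*a*sin(3*a)/2 + 21*a*cos(a) - 21*a*cos(2*a) + 15*a + 21*sin(a) + 27*cos(a)/2 + 126*cos(2*a) - 63*cos(3*a)/2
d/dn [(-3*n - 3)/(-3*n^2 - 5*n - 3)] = 3*(3*n^2 + 5*n - (n + 1)*(6*n + 5) + 3)/(3*n^2 + 5*n + 3)^2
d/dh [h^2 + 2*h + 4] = 2*h + 2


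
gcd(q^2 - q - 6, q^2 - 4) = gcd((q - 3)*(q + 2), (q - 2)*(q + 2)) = q + 2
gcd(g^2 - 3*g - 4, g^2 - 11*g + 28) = g - 4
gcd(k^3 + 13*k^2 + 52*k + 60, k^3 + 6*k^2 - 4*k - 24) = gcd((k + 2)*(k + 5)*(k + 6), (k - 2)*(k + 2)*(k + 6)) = k^2 + 8*k + 12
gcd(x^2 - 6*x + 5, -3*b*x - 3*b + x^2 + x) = 1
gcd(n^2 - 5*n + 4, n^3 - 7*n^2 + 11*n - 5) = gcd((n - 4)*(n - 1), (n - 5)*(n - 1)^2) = n - 1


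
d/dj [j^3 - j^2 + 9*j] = 3*j^2 - 2*j + 9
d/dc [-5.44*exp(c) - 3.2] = -5.44*exp(c)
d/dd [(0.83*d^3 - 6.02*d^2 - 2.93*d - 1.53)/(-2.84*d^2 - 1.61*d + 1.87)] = (-2.3572*d^4 - 2.6726*d^3 + 6.0273*d^2 - 31.2052*d - 7.9424)/(8.0656*d^4 + 9.1448*d^3 - 8.0295*d^2 - 6.0214*d + 3.4969)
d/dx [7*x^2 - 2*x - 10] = 14*x - 2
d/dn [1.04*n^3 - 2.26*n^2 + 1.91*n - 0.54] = 3.12*n^2 - 4.52*n + 1.91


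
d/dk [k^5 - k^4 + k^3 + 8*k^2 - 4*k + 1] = 5*k^4 - 4*k^3 + 3*k^2 + 16*k - 4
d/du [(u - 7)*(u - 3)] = 2*u - 10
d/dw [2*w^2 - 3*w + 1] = 4*w - 3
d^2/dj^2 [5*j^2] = 10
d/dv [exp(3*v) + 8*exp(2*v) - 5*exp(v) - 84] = (3*exp(2*v) + 16*exp(v) - 5)*exp(v)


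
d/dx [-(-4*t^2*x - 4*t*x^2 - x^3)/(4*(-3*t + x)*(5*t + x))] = (-60*t^4 - 120*t^3*x - 41*t^2*x^2 + 4*t*x^3 + x^4)/(4*(225*t^4 - 60*t^3*x - 26*t^2*x^2 + 4*t*x^3 + x^4))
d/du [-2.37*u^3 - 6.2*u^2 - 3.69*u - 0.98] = -7.11*u^2 - 12.4*u - 3.69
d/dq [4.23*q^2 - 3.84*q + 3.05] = 8.46*q - 3.84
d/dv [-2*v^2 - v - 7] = -4*v - 1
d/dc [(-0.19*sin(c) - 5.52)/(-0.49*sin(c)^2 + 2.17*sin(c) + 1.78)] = (-0.0931*sin(c)^2 - 5.4096*sin(c) + 11.6402)*cos(c)/(0.2401*sin(c)^4 - 2.1266*sin(c)^3 + 2.9645*sin(c)^2 + 7.7252*sin(c) + 3.1684)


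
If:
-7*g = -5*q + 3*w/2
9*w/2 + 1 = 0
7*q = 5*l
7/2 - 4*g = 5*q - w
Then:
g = 65/198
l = 2723/4950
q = 389/990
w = -2/9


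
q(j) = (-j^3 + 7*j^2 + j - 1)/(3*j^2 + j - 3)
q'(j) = (-6*j - 1)*(-j^3 + 7*j^2 + j - 1)/(3*j^2 + j - 3)^2 + (-3*j^2 + 14*j + 1)/(3*j^2 + j - 3)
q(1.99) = 1.92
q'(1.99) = -0.72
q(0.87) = 32.05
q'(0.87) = -1339.43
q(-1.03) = -7.66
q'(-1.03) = 66.42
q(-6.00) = 4.66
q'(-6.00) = -0.28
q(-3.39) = 4.09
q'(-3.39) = -0.06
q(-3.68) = 4.12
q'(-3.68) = -0.12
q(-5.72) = 4.58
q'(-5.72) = -0.28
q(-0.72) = -1.05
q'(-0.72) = 6.53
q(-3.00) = 4.10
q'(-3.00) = 0.08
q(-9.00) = 5.57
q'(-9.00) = -0.32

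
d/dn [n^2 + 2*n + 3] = 2*n + 2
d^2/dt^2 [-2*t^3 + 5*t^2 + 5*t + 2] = 10 - 12*t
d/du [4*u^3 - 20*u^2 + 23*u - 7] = 12*u^2 - 40*u + 23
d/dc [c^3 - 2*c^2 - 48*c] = 3*c^2 - 4*c - 48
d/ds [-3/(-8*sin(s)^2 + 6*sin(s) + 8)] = 3*(3 - 8*sin(s))*cos(s)/(2*(3*sin(s) + 4*cos(s)^2)^2)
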